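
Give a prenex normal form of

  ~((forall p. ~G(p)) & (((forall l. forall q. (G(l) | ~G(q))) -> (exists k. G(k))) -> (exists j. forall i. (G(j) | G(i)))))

Eliminate → and ↔ using ¬ and ∨.
  ~((forall p. ~G(p)) & (~(~(forall l. forall q. (G(l) | ~G(q))) | (exists k. G(k))) | (exists j. forall i. (G(j) | G(i)))))
Drive negations inward (¬∀x A ≡ ∃x ¬A, ¬∃x A ≡ ∀x ¬A, De Morgan for ∧/∨):
  (exists p. G(p)) | ((exists l. exists q. (~G(l) & G(q))) | (exists k. G(k))) & (forall j. exists i. (~G(j) & ~G(i)))
Extract every quantifier outward, since the variables are now distinct and don't occur free across branches:
  exists p. exists l. exists q. exists k. forall j. exists i. (G(p) | (~G(l) & G(q) | G(k)) & ~G(j) & ~G(i))

exists p. exists l. exists q. exists k. forall j. exists i. (G(p) | (~G(l) & G(q) | G(k)) & ~G(j) & ~G(i))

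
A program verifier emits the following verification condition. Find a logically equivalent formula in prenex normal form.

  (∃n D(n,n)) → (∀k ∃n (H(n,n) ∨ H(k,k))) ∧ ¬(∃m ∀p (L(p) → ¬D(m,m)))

∀n ∀k ∃x ∀m ∃p (¬D(n,n) ∨ (H(x,x) ∨ H(k,k)) ∧ L(p) ∧ D(m,m))

First replace A → B with ¬A ∨ B.
  ¬(∃n D(n,n)) ∨ (∀k ∃n (H(n,n) ∨ H(k,k))) ∧ ¬(∃m ∀p (¬L(p) ∨ ¬D(m,m)))
Drive negations inward (¬∀x A ≡ ∃x ¬A, ¬∃x A ≡ ∀x ¬A, De Morgan for ∧/∨):
  (∀n ¬D(n,n)) ∨ (∀k ∃n (H(n,n) ∨ H(k,k))) ∧ (∀m ∃p (L(p) ∧ D(m,m)))
Rename bound variables to avoid capture: n↦x.
  (∀n ¬D(n,n)) ∨ (∀k ∃x (H(x,x) ∨ H(k,k))) ∧ (∀m ∃p (L(p) ∧ D(m,m)))
Extract every quantifier outward, since the variables are now distinct and don't occur free across branches:
  ∀n ∀k ∃x ∀m ∃p (¬D(n,n) ∨ (H(x,x) ∨ H(k,k)) ∧ L(p) ∧ D(m,m))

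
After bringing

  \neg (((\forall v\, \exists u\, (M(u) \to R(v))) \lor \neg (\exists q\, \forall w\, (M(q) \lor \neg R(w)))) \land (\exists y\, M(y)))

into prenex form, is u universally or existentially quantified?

universal

First replace A → B with ¬A ∨ B.
  \neg (((\forall v\, \exists u\, (\neg M(u) \lor R(v))) \lor \neg (\exists q\, \forall w\, (M(q) \lor \neg R(w)))) \land (\exists y\, M(y)))
Drive negations inward (¬∀x A ≡ ∃x ¬A, ¬∃x A ≡ ∀x ¬A, De Morgan for ∧/∨):
  (\exists v\, \forall u\, (M(u) \land \neg R(v))) \land (\exists q\, \forall w\, (M(q) \lor \neg R(w))) \lor (\forall y\, \neg M(y))
All bound variables are already distinct, so no renaming is needed.
Pull the quantifiers to the front (each side's bound variable is not free in the other side):
  \exists v\, \forall u\, \exists q\, \forall w\, \forall y\, (M(u) \land \neg R(v) \land (M(q) \lor \neg R(w)) \lor \neg M(y))
The quantifier \exists u sits under an odd number of negations (counting the antecedent side of each →), so it flips to \forall u.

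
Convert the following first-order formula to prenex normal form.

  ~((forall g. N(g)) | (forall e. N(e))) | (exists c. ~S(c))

Drive negations inward (¬∀x A ≡ ∃x ¬A, ¬∃x A ≡ ∀x ¬A, De Morgan for ∧/∨):
  (exists g. ~N(g)) & (exists e. ~N(e)) | (exists c. ~S(c))
Pull the quantifiers to the front (each side's bound variable is not free in the other side):
  exists g. exists e. exists c. (~N(g) & ~N(e) | ~S(c))

exists g. exists e. exists c. (~N(g) & ~N(e) | ~S(c))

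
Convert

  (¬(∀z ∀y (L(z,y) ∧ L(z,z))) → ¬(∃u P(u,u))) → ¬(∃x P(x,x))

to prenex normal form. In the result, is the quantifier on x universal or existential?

Eliminate → and ↔ using ¬ and ∨.
  ¬(¬¬(∀z ∀y (L(z,y) ∧ L(z,z))) ∨ ¬(∃u P(u,u))) ∨ ¬(∃x P(x,x))
Move each ¬ inward, flipping quantifiers it crosses:
  (∃z ∃y (¬L(z,y) ∨ ¬L(z,z))) ∧ (∃u P(u,u)) ∨ (∀x ¬P(x,x))
All bound variables are already distinct, so no renaming is needed.
Extract every quantifier outward, since the variables are now distinct and don't occur free across branches:
  ∃z ∃y ∃u ∀x ((¬L(z,y) ∨ ¬L(z,z)) ∧ P(u,u) ∨ ¬P(x,x))
The quantifier ∃x sits under an odd number of negations (counting the antecedent side of each →), so it flips to ∀x.

universal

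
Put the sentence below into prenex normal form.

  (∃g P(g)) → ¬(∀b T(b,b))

First replace A → B with ¬A ∨ B.
  ¬(∃g P(g)) ∨ ¬(∀b T(b,b))
Drive negations inward (¬∀x A ≡ ∃x ¬A, ¬∃x A ≡ ∀x ¬A, De Morgan for ∧/∨):
  (∀g ¬P(g)) ∨ (∃b ¬T(b,b))
All bound variables are already distinct, so no renaming is needed.
Extract every quantifier outward, since the variables are now distinct and don't occur free across branches:
  ∀g ∃b (¬P(g) ∨ ¬T(b,b))

∀g ∃b (¬P(g) ∨ ¬T(b,b))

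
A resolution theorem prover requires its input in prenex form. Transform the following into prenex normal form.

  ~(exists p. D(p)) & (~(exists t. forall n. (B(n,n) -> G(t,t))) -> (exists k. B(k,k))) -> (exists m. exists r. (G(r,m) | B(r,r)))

First replace A → B with ¬A ∨ B.
  ~(~(exists p. D(p)) & (~~(exists t. forall n. (~B(n,n) | G(t,t))) | (exists k. B(k,k)))) | (exists m. exists r. (G(r,m) | B(r,r)))
Push ¬ through the quantifiers and connectives to reach negation normal form:
  (exists p. D(p)) | (forall t. exists n. (B(n,n) & ~G(t,t))) & (forall k. ~B(k,k)) | (exists m. exists r. (G(r,m) | B(r,r)))
Finally move all quantifiers to the prefix:
  exists p. forall t. exists n. forall k. exists m. exists r. (D(p) | B(n,n) & ~G(t,t) & ~B(k,k) | G(r,m) | B(r,r))

exists p. forall t. exists n. forall k. exists m. exists r. (D(p) | B(n,n) & ~G(t,t) & ~B(k,k) | G(r,m) | B(r,r))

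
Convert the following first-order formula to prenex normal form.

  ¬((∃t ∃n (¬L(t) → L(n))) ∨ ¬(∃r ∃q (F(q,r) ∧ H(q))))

First replace A → B with ¬A ∨ B.
  ¬((∃t ∃n (¬¬L(t) ∨ L(n))) ∨ ¬(∃r ∃q (F(q,r) ∧ H(q))))
Drive negations inward (¬∀x A ≡ ∃x ¬A, ¬∃x A ≡ ∀x ¬A, De Morgan for ∧/∨):
  (∀t ∀n (¬L(t) ∧ ¬L(n))) ∧ (∃r ∃q (F(q,r) ∧ H(q)))
All bound variables are already distinct, so no renaming is needed.
Pull the quantifiers to the front (each side's bound variable is not free in the other side):
  ∀t ∀n ∃r ∃q (¬L(t) ∧ ¬L(n) ∧ F(q,r) ∧ H(q))

∀t ∀n ∃r ∃q (¬L(t) ∧ ¬L(n) ∧ F(q,r) ∧ H(q))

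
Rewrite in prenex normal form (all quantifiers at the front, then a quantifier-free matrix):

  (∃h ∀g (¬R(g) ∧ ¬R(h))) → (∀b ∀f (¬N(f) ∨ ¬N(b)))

First replace A → B with ¬A ∨ B.
  ¬(∃h ∀g (¬R(g) ∧ ¬R(h))) ∨ (∀b ∀f (¬N(f) ∨ ¬N(b)))
Push ¬ through the quantifiers and connectives to reach negation normal form:
  (∀h ∃g (R(g) ∨ R(h))) ∨ (∀b ∀f (¬N(f) ∨ ¬N(b)))
All bound variables are already distinct, so no renaming is needed.
Pull the quantifiers to the front (each side's bound variable is not free in the other side):
  ∀h ∃g ∀b ∀f (R(g) ∨ R(h) ∨ ¬N(f) ∨ ¬N(b))

∀h ∃g ∀b ∀f (R(g) ∨ R(h) ∨ ¬N(f) ∨ ¬N(b))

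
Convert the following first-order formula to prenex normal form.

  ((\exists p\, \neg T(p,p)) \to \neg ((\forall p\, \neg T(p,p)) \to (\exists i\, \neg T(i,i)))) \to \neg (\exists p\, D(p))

\exists p\, \exists s\, \exists i\, \forall v1\, (\neg T(p,p) \land (T(s,s) \lor \neg T(i,i)) \lor \neg D(v1))

First replace A → B with ¬A ∨ B.
  \neg (\neg (\exists p\, \neg T(p,p)) \lor \neg (\neg (\forall p\, \neg T(p,p)) \lor (\exists i\, \neg T(i,i)))) \lor \neg (\exists p\, D(p))
Push ¬ through the quantifiers and connectives to reach negation normal form:
  (\exists p\, \neg T(p,p)) \land ((\exists p\, T(p,p)) \lor (\exists i\, \neg T(i,i))) \lor (\forall p\, \neg D(p))
Give each quantifier a distinct variable: p↦s, p↦v1.
  (\exists p\, \neg T(p,p)) \land ((\exists s\, T(s,s)) \lor (\exists i\, \neg T(i,i))) \lor (\forall v1\, \neg D(v1))
Extract every quantifier outward, since the variables are now distinct and don't occur free across branches:
  \exists p\, \exists s\, \exists i\, \forall v1\, (\neg T(p,p) \land (T(s,s) \lor \neg T(i,i)) \lor \neg D(v1))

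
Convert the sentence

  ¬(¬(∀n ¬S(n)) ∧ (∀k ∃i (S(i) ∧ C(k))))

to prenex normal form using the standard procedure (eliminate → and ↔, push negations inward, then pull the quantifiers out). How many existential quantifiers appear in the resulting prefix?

1

Drive negations inward (¬∀x A ≡ ∃x ¬A, ¬∃x A ≡ ∀x ¬A, De Morgan for ∧/∨):
  (∀n ¬S(n)) ∨ (∃k ∀i (¬S(i) ∨ ¬C(k)))
All bound variables are already distinct, so no renaming is needed.
Pull the quantifiers to the front (each side's bound variable is not free in the other side):
  ∀n ∃k ∀i (¬S(n) ∨ ¬S(i) ∨ ¬C(k))
The prefix is ∀n ∃k ∀i: 2 universal, 1 existential.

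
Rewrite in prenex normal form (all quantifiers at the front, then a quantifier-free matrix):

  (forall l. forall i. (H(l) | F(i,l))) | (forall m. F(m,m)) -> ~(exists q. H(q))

exists l. exists i. exists m. forall q. (~H(l) & ~F(i,l) & ~F(m,m) | ~H(q))

First replace A → B with ¬A ∨ B.
  ~((forall l. forall i. (H(l) | F(i,l))) | (forall m. F(m,m))) | ~(exists q. H(q))
Push ¬ through the quantifiers and connectives to reach negation normal form:
  (exists l. exists i. (~H(l) & ~F(i,l))) & (exists m. ~F(m,m)) | (forall q. ~H(q))
All bound variables are already distinct, so no renaming is needed.
Extract every quantifier outward, since the variables are now distinct and don't occur free across branches:
  exists l. exists i. exists m. forall q. (~H(l) & ~F(i,l) & ~F(m,m) | ~H(q))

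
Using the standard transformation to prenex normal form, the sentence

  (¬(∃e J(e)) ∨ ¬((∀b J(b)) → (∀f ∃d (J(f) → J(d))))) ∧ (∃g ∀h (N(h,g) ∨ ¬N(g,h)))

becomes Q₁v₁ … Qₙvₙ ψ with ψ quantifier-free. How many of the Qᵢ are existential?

2

First replace A → B with ¬A ∨ B.
  (¬(∃e J(e)) ∨ ¬(¬(∀b J(b)) ∨ (∀f ∃d (¬J(f) ∨ J(d))))) ∧ (∃g ∀h (N(h,g) ∨ ¬N(g,h)))
Push ¬ through the quantifiers and connectives to reach negation normal form:
  ((∀e ¬J(e)) ∨ (∀b J(b)) ∧ (∃f ∀d (J(f) ∧ ¬J(d)))) ∧ (∃g ∀h (N(h,g) ∨ ¬N(g,h)))
All bound variables are already distinct, so no renaming is needed.
Pull the quantifiers to the front (each side's bound variable is not free in the other side):
  ∀e ∀b ∃f ∀d ∃g ∀h ((¬J(e) ∨ J(b) ∧ J(f) ∧ ¬J(d)) ∧ (N(h,g) ∨ ¬N(g,h)))
The prefix is ∀e ∀b ∃f ∀d ∃g ∀h: 4 universal, 2 existential.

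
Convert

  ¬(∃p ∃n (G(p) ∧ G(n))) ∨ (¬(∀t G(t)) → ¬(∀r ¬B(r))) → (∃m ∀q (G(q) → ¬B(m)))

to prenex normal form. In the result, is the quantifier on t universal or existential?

Eliminate → and ↔ using ¬ and ∨.
  ¬(¬(∃p ∃n (G(p) ∧ G(n))) ∨ ¬¬(∀t G(t)) ∨ ¬(∀r ¬B(r))) ∨ (∃m ∀q (¬G(q) ∨ ¬B(m)))
Push ¬ through the quantifiers and connectives to reach negation normal form:
  (∃p ∃n (G(p) ∧ G(n))) ∧ (∃t ¬G(t)) ∧ (∀r ¬B(r)) ∨ (∃m ∀q (¬G(q) ∨ ¬B(m)))
All bound variables are already distinct, so no renaming is needed.
Extract every quantifier outward, since the variables are now distinct and don't occur free across branches:
  ∃p ∃n ∃t ∀r ∃m ∀q (G(p) ∧ G(n) ∧ ¬G(t) ∧ ¬B(r) ∨ ¬G(q) ∨ ¬B(m))
The quantifier ∀t sits under an odd number of negations (counting the antecedent side of each →), so it flips to ∃t.

existential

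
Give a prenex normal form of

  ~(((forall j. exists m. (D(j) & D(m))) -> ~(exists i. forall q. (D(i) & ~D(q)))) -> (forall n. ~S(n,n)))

Eliminate → and ↔ using ¬ and ∨.
  ~(~(~(forall j. exists m. (D(j) & D(m))) | ~(exists i. forall q. (D(i) & ~D(q)))) | (forall n. ~S(n,n)))
Drive negations inward (¬∀x A ≡ ∃x ¬A, ¬∃x A ≡ ∀x ¬A, De Morgan for ∧/∨):
  ((exists j. forall m. (~D(j) | ~D(m))) | (forall i. exists q. (~D(i) | D(q)))) & (exists n. S(n,n))
Pull the quantifiers to the front (each side's bound variable is not free in the other side):
  exists j. forall m. forall i. exists q. exists n. ((~D(j) | ~D(m) | ~D(i) | D(q)) & S(n,n))

exists j. forall m. forall i. exists q. exists n. ((~D(j) | ~D(m) | ~D(i) | D(q)) & S(n,n))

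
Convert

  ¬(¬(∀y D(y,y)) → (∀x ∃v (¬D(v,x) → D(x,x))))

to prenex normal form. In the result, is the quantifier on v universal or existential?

First replace A → B with ¬A ∨ B.
  ¬(¬¬(∀y D(y,y)) ∨ (∀x ∃v (¬¬D(v,x) ∨ D(x,x))))
Drive negations inward (¬∀x A ≡ ∃x ¬A, ¬∃x A ≡ ∀x ¬A, De Morgan for ∧/∨):
  (∃y ¬D(y,y)) ∧ (∃x ∀v (¬D(v,x) ∧ ¬D(x,x)))
All bound variables are already distinct, so no renaming is needed.
Pull the quantifiers to the front (each side's bound variable is not free in the other side):
  ∃y ∃x ∀v (¬D(y,y) ∧ ¬D(v,x) ∧ ¬D(x,x))
The quantifier ∃v sits under an odd number of negations (counting the antecedent side of each →), so it flips to ∀v.

universal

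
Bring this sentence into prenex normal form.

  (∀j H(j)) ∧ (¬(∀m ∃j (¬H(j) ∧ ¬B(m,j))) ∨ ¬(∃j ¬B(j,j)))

Drive negations inward (¬∀x A ≡ ∃x ¬A, ¬∃x A ≡ ∀x ¬A, De Morgan for ∧/∨):
  (∀j H(j)) ∧ ((∃m ∀j (H(j) ∨ B(m,j))) ∨ (∀j B(j,j)))
Give each quantifier a distinct variable: j↦r, j↦y.
  (∀j H(j)) ∧ ((∃m ∀r (H(r) ∨ B(m,r))) ∨ (∀y B(y,y)))
Extract every quantifier outward, since the variables are now distinct and don't occur free across branches:
  ∀j ∃m ∀r ∀y (H(j) ∧ (H(r) ∨ B(m,r) ∨ B(y,y)))

∀j ∃m ∀r ∀y (H(j) ∧ (H(r) ∨ B(m,r) ∨ B(y,y)))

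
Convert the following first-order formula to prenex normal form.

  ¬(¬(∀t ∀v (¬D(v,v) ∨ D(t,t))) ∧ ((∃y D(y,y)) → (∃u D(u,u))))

∀t ∀v ∃y ∀u (¬D(v,v) ∨ D(t,t) ∨ D(y,y) ∧ ¬D(u,u))

Rewrite implications/biconditionals: A → B as ¬A ∨ B.
  ¬(¬(∀t ∀v (¬D(v,v) ∨ D(t,t))) ∧ (¬(∃y D(y,y)) ∨ (∃u D(u,u))))
Push ¬ through the quantifiers and connectives to reach negation normal form:
  (∀t ∀v (¬D(v,v) ∨ D(t,t))) ∨ (∃y D(y,y)) ∧ (∀u ¬D(u,u))
Finally move all quantifiers to the prefix:
  ∀t ∀v ∃y ∀u (¬D(v,v) ∨ D(t,t) ∨ D(y,y) ∧ ¬D(u,u))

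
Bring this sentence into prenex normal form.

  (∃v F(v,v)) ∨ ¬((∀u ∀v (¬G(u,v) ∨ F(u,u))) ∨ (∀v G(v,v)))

Drive negations inward (¬∀x A ≡ ∃x ¬A, ¬∃x A ≡ ∀x ¬A, De Morgan for ∧/∨):
  (∃v F(v,v)) ∨ (∃u ∃v (G(u,v) ∧ ¬F(u,u))) ∧ (∃v ¬G(v,v))
Rename bound variables to avoid capture: v↦x1, v↦a.
  (∃v F(v,v)) ∨ (∃u ∃x1 (G(u,x1) ∧ ¬F(u,u))) ∧ (∃a ¬G(a,a))
Pull the quantifiers to the front (each side's bound variable is not free in the other side):
  ∃v ∃u ∃x1 ∃a (F(v,v) ∨ G(u,x1) ∧ ¬F(u,u) ∧ ¬G(a,a))

∃v ∃u ∃x1 ∃a (F(v,v) ∨ G(u,x1) ∧ ¬F(u,u) ∧ ¬G(a,a))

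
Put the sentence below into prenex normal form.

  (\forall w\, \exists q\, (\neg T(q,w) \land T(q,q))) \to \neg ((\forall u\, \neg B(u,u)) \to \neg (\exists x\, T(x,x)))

First replace A → B with ¬A ∨ B.
  \neg (\forall w\, \exists q\, (\neg T(q,w) \land T(q,q))) \lor \neg (\neg (\forall u\, \neg B(u,u)) \lor \neg (\exists x\, T(x,x)))
Push ¬ through the quantifiers and connectives to reach negation normal form:
  (\exists w\, \forall q\, (T(q,w) \lor \neg T(q,q))) \lor (\forall u\, \neg B(u,u)) \land (\exists x\, T(x,x))
Extract every quantifier outward, since the variables are now distinct and don't occur free across branches:
  \exists w\, \forall q\, \forall u\, \exists x\, (T(q,w) \lor \neg T(q,q) \lor \neg B(u,u) \land T(x,x))

\exists w\, \forall q\, \forall u\, \exists x\, (T(q,w) \lor \neg T(q,q) \lor \neg B(u,u) \land T(x,x))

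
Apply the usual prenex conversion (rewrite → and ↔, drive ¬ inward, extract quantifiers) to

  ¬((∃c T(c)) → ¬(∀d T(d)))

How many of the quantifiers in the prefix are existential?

1

Rewrite implications/biconditionals: A → B as ¬A ∨ B.
  ¬(¬(∃c T(c)) ∨ ¬(∀d T(d)))
Drive negations inward (¬∀x A ≡ ∃x ¬A, ¬∃x A ≡ ∀x ¬A, De Morgan for ∧/∨):
  (∃c T(c)) ∧ (∀d T(d))
Finally move all quantifiers to the prefix:
  ∃c ∀d (T(c) ∧ T(d))
The prefix is ∃c ∀d: 1 universal, 1 existential.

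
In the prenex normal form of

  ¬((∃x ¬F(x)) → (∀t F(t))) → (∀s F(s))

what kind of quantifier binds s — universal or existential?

Rewrite implications/biconditionals: A → B as ¬A ∨ B.
  ¬¬(¬(∃x ¬F(x)) ∨ (∀t F(t))) ∨ (∀s F(s))
Push ¬ through the quantifiers and connectives to reach negation normal form:
  (∀x F(x)) ∨ (∀t F(t)) ∨ (∀s F(s))
All bound variables are already distinct, so no renaming is needed.
Pull the quantifiers to the front (each side's bound variable is not free in the other side):
  ∀x ∀t ∀s (F(x) ∨ F(t) ∨ F(s))
The quantifier ∀s sits under an even number of negations (counting the antecedent side of each →), so it remains universal.

universal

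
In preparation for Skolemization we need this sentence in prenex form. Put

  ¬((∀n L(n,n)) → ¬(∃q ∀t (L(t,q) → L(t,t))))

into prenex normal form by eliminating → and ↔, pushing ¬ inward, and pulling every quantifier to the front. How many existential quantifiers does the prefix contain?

1

Eliminate → and ↔ using ¬ and ∨.
  ¬(¬(∀n L(n,n)) ∨ ¬(∃q ∀t (¬L(t,q) ∨ L(t,t))))
Push ¬ through the quantifiers and connectives to reach negation normal form:
  (∀n L(n,n)) ∧ (∃q ∀t (¬L(t,q) ∨ L(t,t)))
All bound variables are already distinct, so no renaming is needed.
Extract every quantifier outward, since the variables are now distinct and don't occur free across branches:
  ∀n ∃q ∀t (L(n,n) ∧ (¬L(t,q) ∨ L(t,t)))
The prefix is ∀n ∃q ∀t: 2 universal, 1 existential.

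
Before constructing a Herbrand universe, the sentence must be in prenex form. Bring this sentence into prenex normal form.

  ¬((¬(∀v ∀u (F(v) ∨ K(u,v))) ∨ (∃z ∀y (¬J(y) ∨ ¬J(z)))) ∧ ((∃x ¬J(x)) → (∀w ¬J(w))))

Rewrite implications/biconditionals: A → B as ¬A ∨ B.
  ¬((¬(∀v ∀u (F(v) ∨ K(u,v))) ∨ (∃z ∀y (¬J(y) ∨ ¬J(z)))) ∧ (¬(∃x ¬J(x)) ∨ (∀w ¬J(w))))
Push ¬ through the quantifiers and connectives to reach negation normal form:
  (∀v ∀u (F(v) ∨ K(u,v))) ∧ (∀z ∃y (J(y) ∧ J(z))) ∨ (∃x ¬J(x)) ∧ (∃w J(w))
Finally move all quantifiers to the prefix:
  ∀v ∀u ∀z ∃y ∃x ∃w ((F(v) ∨ K(u,v)) ∧ J(y) ∧ J(z) ∨ ¬J(x) ∧ J(w))

∀v ∀u ∀z ∃y ∃x ∃w ((F(v) ∨ K(u,v)) ∧ J(y) ∧ J(z) ∨ ¬J(x) ∧ J(w))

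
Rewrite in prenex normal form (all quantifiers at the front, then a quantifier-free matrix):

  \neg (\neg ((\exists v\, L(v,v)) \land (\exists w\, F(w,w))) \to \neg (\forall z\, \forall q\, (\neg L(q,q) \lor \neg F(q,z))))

Eliminate → and ↔ using ¬ and ∨.
  \neg (\neg \neg ((\exists v\, L(v,v)) \land (\exists w\, F(w,w))) \lor \neg (\forall z\, \forall q\, (\neg L(q,q) \lor \neg F(q,z))))
Drive negations inward (¬∀x A ≡ ∃x ¬A, ¬∃x A ≡ ∀x ¬A, De Morgan for ∧/∨):
  ((\forall v\, \neg L(v,v)) \lor (\forall w\, \neg F(w,w))) \land (\forall z\, \forall q\, (\neg L(q,q) \lor \neg F(q,z)))
All bound variables are already distinct, so no renaming is needed.
Extract every quantifier outward, since the variables are now distinct and don't occur free across branches:
  \forall v\, \forall w\, \forall z\, \forall q\, ((\neg L(v,v) \lor \neg F(w,w)) \land (\neg L(q,q) \lor \neg F(q,z)))

\forall v\, \forall w\, \forall z\, \forall q\, ((\neg L(v,v) \lor \neg F(w,w)) \land (\neg L(q,q) \lor \neg F(q,z)))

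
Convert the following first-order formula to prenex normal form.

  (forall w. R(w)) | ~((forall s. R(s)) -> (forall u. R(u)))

Rewrite implications/biconditionals: A → B as ¬A ∨ B.
  (forall w. R(w)) | ~(~(forall s. R(s)) | (forall u. R(u)))
Drive negations inward (¬∀x A ≡ ∃x ¬A, ¬∃x A ≡ ∀x ¬A, De Morgan for ∧/∨):
  (forall w. R(w)) | (forall s. R(s)) & (exists u. ~R(u))
Finally move all quantifiers to the prefix:
  forall w. forall s. exists u. (R(w) | R(s) & ~R(u))

forall w. forall s. exists u. (R(w) | R(s) & ~R(u))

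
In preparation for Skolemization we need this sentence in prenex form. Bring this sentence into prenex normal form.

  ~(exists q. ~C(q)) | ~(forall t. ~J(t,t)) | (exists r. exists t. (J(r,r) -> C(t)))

Eliminate → and ↔ using ¬ and ∨.
  ~(exists q. ~C(q)) | ~(forall t. ~J(t,t)) | (exists r. exists t. (~J(r,r) | C(t)))
Move each ¬ inward, flipping quantifiers it crosses:
  (forall q. C(q)) | (exists t. J(t,t)) | (exists r. exists t. (~J(r,r) | C(t)))
Give each quantifier a distinct variable: t↦a.
  (forall q. C(q)) | (exists t. J(t,t)) | (exists r. exists a. (~J(r,r) | C(a)))
Extract every quantifier outward, since the variables are now distinct and don't occur free across branches:
  forall q. exists t. exists r. exists a. (C(q) | J(t,t) | ~J(r,r) | C(a))

forall q. exists t. exists r. exists a. (C(q) | J(t,t) | ~J(r,r) | C(a))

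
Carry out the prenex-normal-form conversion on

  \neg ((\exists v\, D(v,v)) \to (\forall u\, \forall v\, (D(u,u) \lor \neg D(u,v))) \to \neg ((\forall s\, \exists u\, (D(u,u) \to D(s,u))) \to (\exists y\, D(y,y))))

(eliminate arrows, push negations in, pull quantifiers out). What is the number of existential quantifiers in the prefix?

First replace A → B with ¬A ∨ B.
  \neg (\neg (\exists v\, D(v,v)) \lor \neg (\forall u\, \forall v\, (D(u,u) \lor \neg D(u,v))) \lor \neg (\neg (\forall s\, \exists u\, (\neg D(u,u) \lor D(s,u))) \lor (\exists y\, D(y,y))))
Move each ¬ inward, flipping quantifiers it crosses:
  (\exists v\, D(v,v)) \land (\forall u\, \forall v\, (D(u,u) \lor \neg D(u,v))) \land ((\exists s\, \forall u\, (D(u,u) \land \neg D(s,u))) \lor (\exists y\, D(y,y)))
Standardize variables apart so no two quantifiers bind the same name: v↦r, u↦a.
  (\exists v\, D(v,v)) \land (\forall u\, \forall r\, (D(u,u) \lor \neg D(u,r))) \land ((\exists s\, \forall a\, (D(a,a) \land \neg D(s,a))) \lor (\exists y\, D(y,y)))
Finally move all quantifiers to the prefix:
  \exists v\, \forall u\, \forall r\, \exists s\, \forall a\, \exists y\, (D(v,v) \land (D(u,u) \lor \neg D(u,r)) \land (D(a,a) \land \neg D(s,a) \lor D(y,y)))
The prefix is \exists v \forall u \forall r \exists s \forall a \exists y: 3 universal, 3 existential.

3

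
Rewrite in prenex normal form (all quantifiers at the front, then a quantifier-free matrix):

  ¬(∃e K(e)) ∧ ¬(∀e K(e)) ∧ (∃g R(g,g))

∀e ∃c ∃g (¬K(e) ∧ ¬K(c) ∧ R(g,g))

Push ¬ through the quantifiers and connectives to reach negation normal form:
  (∀e ¬K(e)) ∧ (∃e ¬K(e)) ∧ (∃g R(g,g))
Rename bound variables to avoid capture: e↦c.
  (∀e ¬K(e)) ∧ (∃c ¬K(c)) ∧ (∃g R(g,g))
Finally move all quantifiers to the prefix:
  ∀e ∃c ∃g (¬K(e) ∧ ¬K(c) ∧ R(g,g))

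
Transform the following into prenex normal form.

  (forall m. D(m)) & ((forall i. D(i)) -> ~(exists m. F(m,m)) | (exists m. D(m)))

Rewrite implications/biconditionals: A → B as ¬A ∨ B.
  (forall m. D(m)) & (~(forall i. D(i)) | ~(exists m. F(m,m)) | (exists m. D(m)))
Push ¬ through the quantifiers and connectives to reach negation normal form:
  (forall m. D(m)) & ((exists i. ~D(i)) | (forall m. ~F(m,m)) | (exists m. D(m)))
Standardize variables apart so no two quantifiers bind the same name: m↦t, m↦z1.
  (forall m. D(m)) & ((exists i. ~D(i)) | (forall t. ~F(t,t)) | (exists z1. D(z1)))
Pull the quantifiers to the front (each side's bound variable is not free in the other side):
  forall m. exists i. forall t. exists z1. (D(m) & (~D(i) | ~F(t,t) | D(z1)))

forall m. exists i. forall t. exists z1. (D(m) & (~D(i) | ~F(t,t) | D(z1)))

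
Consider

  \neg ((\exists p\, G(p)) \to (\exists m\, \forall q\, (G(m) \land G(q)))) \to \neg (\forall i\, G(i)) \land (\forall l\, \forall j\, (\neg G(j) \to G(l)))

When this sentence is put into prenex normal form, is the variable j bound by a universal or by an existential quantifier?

Rewrite implications/biconditionals: A → B as ¬A ∨ B.
  \neg \neg (\neg (\exists p\, G(p)) \lor (\exists m\, \forall q\, (G(m) \land G(q)))) \lor \neg (\forall i\, G(i)) \land (\forall l\, \forall j\, (\neg \neg G(j) \lor G(l)))
Drive negations inward (¬∀x A ≡ ∃x ¬A, ¬∃x A ≡ ∀x ¬A, De Morgan for ∧/∨):
  (\forall p\, \neg G(p)) \lor (\exists m\, \forall q\, (G(m) \land G(q))) \lor (\exists i\, \neg G(i)) \land (\forall l\, \forall j\, (G(j) \lor G(l)))
All bound variables are already distinct, so no renaming is needed.
Pull the quantifiers to the front (each side's bound variable is not free in the other side):
  \forall p\, \exists m\, \forall q\, \exists i\, \forall l\, \forall j\, (\neg G(p) \lor G(m) \land G(q) \lor \neg G(i) \land (G(j) \lor G(l)))
The quantifier \forall j sits under an even number of negations (counting the antecedent side of each →), so it remains universal.

universal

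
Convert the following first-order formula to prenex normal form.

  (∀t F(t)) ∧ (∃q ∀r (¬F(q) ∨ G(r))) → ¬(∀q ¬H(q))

∃t ∀q ∃r ∃y1 (¬F(t) ∨ F(q) ∧ ¬G(r) ∨ H(y1))

Eliminate → and ↔ using ¬ and ∨.
  ¬((∀t F(t)) ∧ (∃q ∀r (¬F(q) ∨ G(r)))) ∨ ¬(∀q ¬H(q))
Drive negations inward (¬∀x A ≡ ∃x ¬A, ¬∃x A ≡ ∀x ¬A, De Morgan for ∧/∨):
  (∃t ¬F(t)) ∨ (∀q ∃r (F(q) ∧ ¬G(r))) ∨ (∃q H(q))
Give each quantifier a distinct variable: q↦y1.
  (∃t ¬F(t)) ∨ (∀q ∃r (F(q) ∧ ¬G(r))) ∨ (∃y1 H(y1))
Pull the quantifiers to the front (each side's bound variable is not free in the other side):
  ∃t ∀q ∃r ∃y1 (¬F(t) ∨ F(q) ∧ ¬G(r) ∨ H(y1))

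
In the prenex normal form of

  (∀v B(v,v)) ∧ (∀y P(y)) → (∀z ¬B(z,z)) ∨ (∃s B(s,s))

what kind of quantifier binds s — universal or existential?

existential

Rewrite implications/biconditionals: A → B as ¬A ∨ B.
  ¬((∀v B(v,v)) ∧ (∀y P(y))) ∨ (∀z ¬B(z,z)) ∨ (∃s B(s,s))
Push ¬ through the quantifiers and connectives to reach negation normal form:
  (∃v ¬B(v,v)) ∨ (∃y ¬P(y)) ∨ (∀z ¬B(z,z)) ∨ (∃s B(s,s))
All bound variables are already distinct, so no renaming is needed.
Finally move all quantifiers to the prefix:
  ∃v ∃y ∀z ∃s (¬B(v,v) ∨ ¬P(y) ∨ ¬B(z,z) ∨ B(s,s))
The quantifier ∃s sits under an even number of negations (counting the antecedent side of each →), so it remains existential.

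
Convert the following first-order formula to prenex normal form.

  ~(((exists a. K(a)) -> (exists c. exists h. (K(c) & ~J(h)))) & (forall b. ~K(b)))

exists a. forall c. forall h. exists b. (K(a) & (~K(c) | J(h)) | K(b))

Rewrite implications/biconditionals: A → B as ¬A ∨ B.
  ~((~(exists a. K(a)) | (exists c. exists h. (K(c) & ~J(h)))) & (forall b. ~K(b)))
Drive negations inward (¬∀x A ≡ ∃x ¬A, ¬∃x A ≡ ∀x ¬A, De Morgan for ∧/∨):
  (exists a. K(a)) & (forall c. forall h. (~K(c) | J(h))) | (exists b. K(b))
Finally move all quantifiers to the prefix:
  exists a. forall c. forall h. exists b. (K(a) & (~K(c) | J(h)) | K(b))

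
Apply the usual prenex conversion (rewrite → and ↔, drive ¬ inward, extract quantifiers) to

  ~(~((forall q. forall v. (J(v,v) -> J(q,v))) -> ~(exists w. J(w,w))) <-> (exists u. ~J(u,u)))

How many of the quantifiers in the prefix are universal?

First replace A → B with ¬A ∨ B; A ↔ B as (¬A ∨ B) ∧ (¬B ∨ A).
  ~((~~(~(forall q. forall v. (~J(v,v) | J(q,v))) | ~(exists w. J(w,w))) | (exists u. ~J(u,u))) & (~(exists u. ~J(u,u)) | ~(~(forall q. forall v. (~J(v,v) | J(q,v))) | ~(exists w. J(w,w)))))
Move each ¬ inward, flipping quantifiers it crosses:
  (forall q. forall v. (~J(v,v) | J(q,v))) & (exists w. J(w,w)) & (forall u. J(u,u)) | (exists u. ~J(u,u)) & ((exists q. exists v. (J(v,v) & ~J(q,v))) | (forall w. ~J(w,w)))
Rename bound variables to avoid capture: u↦y, q↦t, v↦v1, w↦x1.
  (forall q. forall v. (~J(v,v) | J(q,v))) & (exists w. J(w,w)) & (forall u. J(u,u)) | (exists y. ~J(y,y)) & ((exists t. exists v1. (J(v1,v1) & ~J(t,v1))) | (forall x1. ~J(x1,x1)))
Extract every quantifier outward, since the variables are now distinct and don't occur free across branches:
  forall q. forall v. exists w. forall u. exists y. exists t. exists v1. forall x1. ((~J(v,v) | J(q,v)) & J(w,w) & J(u,u) | ~J(y,y) & (J(v1,v1) & ~J(t,v1) | ~J(x1,x1)))
The prefix is forall q forall v exists w forall u exists y exists t exists v1 forall x1: 4 universal, 4 existential.

4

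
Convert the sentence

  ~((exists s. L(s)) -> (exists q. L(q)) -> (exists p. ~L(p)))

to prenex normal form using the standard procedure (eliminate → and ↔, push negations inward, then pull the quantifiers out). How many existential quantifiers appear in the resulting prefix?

2

Rewrite implications/biconditionals: A → B as ¬A ∨ B.
  ~(~(exists s. L(s)) | ~(exists q. L(q)) | (exists p. ~L(p)))
Move each ¬ inward, flipping quantifiers it crosses:
  (exists s. L(s)) & (exists q. L(q)) & (forall p. L(p))
Extract every quantifier outward, since the variables are now distinct and don't occur free across branches:
  exists s. exists q. forall p. (L(s) & L(q) & L(p))
The prefix is exists s exists q forall p: 1 universal, 2 existential.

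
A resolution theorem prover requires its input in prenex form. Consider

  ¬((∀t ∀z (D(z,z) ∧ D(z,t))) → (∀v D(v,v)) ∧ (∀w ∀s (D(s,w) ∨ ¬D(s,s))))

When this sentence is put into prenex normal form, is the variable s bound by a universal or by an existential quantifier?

Eliminate → and ↔ using ¬ and ∨.
  ¬(¬(∀t ∀z (D(z,z) ∧ D(z,t))) ∨ (∀v D(v,v)) ∧ (∀w ∀s (D(s,w) ∨ ¬D(s,s))))
Move each ¬ inward, flipping quantifiers it crosses:
  (∀t ∀z (D(z,z) ∧ D(z,t))) ∧ ((∃v ¬D(v,v)) ∨ (∃w ∃s (¬D(s,w) ∧ D(s,s))))
Extract every quantifier outward, since the variables are now distinct and don't occur free across branches:
  ∀t ∀z ∃v ∃w ∃s (D(z,z) ∧ D(z,t) ∧ (¬D(v,v) ∨ ¬D(s,w) ∧ D(s,s)))
The quantifier ∀s sits under an odd number of negations (counting the antecedent side of each →), so it flips to ∃s.

existential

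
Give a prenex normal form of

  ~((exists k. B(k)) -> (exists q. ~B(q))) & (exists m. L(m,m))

Rewrite implications/biconditionals: A → B as ¬A ∨ B.
  ~(~(exists k. B(k)) | (exists q. ~B(q))) & (exists m. L(m,m))
Move each ¬ inward, flipping quantifiers it crosses:
  (exists k. B(k)) & (forall q. B(q)) & (exists m. L(m,m))
Pull the quantifiers to the front (each side's bound variable is not free in the other side):
  exists k. forall q. exists m. (B(k) & B(q) & L(m,m))

exists k. forall q. exists m. (B(k) & B(q) & L(m,m))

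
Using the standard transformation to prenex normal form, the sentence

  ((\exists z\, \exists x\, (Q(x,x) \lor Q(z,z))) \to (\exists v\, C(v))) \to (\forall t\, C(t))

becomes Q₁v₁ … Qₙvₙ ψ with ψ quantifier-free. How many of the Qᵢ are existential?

2

First replace A → B with ¬A ∨ B.
  \neg (\neg (\exists z\, \exists x\, (Q(x,x) \lor Q(z,z))) \lor (\exists v\, C(v))) \lor (\forall t\, C(t))
Push ¬ through the quantifiers and connectives to reach negation normal form:
  (\exists z\, \exists x\, (Q(x,x) \lor Q(z,z))) \land (\forall v\, \neg C(v)) \lor (\forall t\, C(t))
All bound variables are already distinct, so no renaming is needed.
Extract every quantifier outward, since the variables are now distinct and don't occur free across branches:
  \exists z\, \exists x\, \forall v\, \forall t\, ((Q(x,x) \lor Q(z,z)) \land \neg C(v) \lor C(t))
The prefix is \exists z \exists x \forall v \forall t: 2 universal, 2 existential.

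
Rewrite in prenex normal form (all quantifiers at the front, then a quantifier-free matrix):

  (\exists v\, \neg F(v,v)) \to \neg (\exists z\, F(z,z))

Eliminate → and ↔ using ¬ and ∨.
  \neg (\exists v\, \neg F(v,v)) \lor \neg (\exists z\, F(z,z))
Move each ¬ inward, flipping quantifiers it crosses:
  (\forall v\, F(v,v)) \lor (\forall z\, \neg F(z,z))
All bound variables are already distinct, so no renaming is needed.
Finally move all quantifiers to the prefix:
  \forall v\, \forall z\, (F(v,v) \lor \neg F(z,z))

\forall v\, \forall z\, (F(v,v) \lor \neg F(z,z))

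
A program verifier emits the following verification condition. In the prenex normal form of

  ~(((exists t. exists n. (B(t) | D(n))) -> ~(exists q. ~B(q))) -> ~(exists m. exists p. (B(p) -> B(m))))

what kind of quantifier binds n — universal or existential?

universal

Rewrite implications/biconditionals: A → B as ¬A ∨ B.
  ~(~(~(exists t. exists n. (B(t) | D(n))) | ~(exists q. ~B(q))) | ~(exists m. exists p. (~B(p) | B(m))))
Push ¬ through the quantifiers and connectives to reach negation normal form:
  ((forall t. forall n. (~B(t) & ~D(n))) | (forall q. B(q))) & (exists m. exists p. (~B(p) | B(m)))
Extract every quantifier outward, since the variables are now distinct and don't occur free across branches:
  forall t. forall n. forall q. exists m. exists p. ((~B(t) & ~D(n) | B(q)) & (~B(p) | B(m)))
The quantifier exists n sits under an odd number of negations (counting the antecedent side of each →), so it flips to forall n.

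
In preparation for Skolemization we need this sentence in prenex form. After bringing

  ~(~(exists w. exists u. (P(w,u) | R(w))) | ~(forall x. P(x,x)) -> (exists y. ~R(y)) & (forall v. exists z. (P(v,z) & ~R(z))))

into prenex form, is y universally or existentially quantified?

universal

First replace A → B with ¬A ∨ B.
  ~(~(~(exists w. exists u. (P(w,u) | R(w))) | ~(forall x. P(x,x))) | (exists y. ~R(y)) & (forall v. exists z. (P(v,z) & ~R(z))))
Push ¬ through the quantifiers and connectives to reach negation normal form:
  ((forall w. forall u. (~P(w,u) & ~R(w))) | (exists x. ~P(x,x))) & ((forall y. R(y)) | (exists v. forall z. (~P(v,z) | R(z))))
Pull the quantifiers to the front (each side's bound variable is not free in the other side):
  forall w. forall u. exists x. forall y. exists v. forall z. ((~P(w,u) & ~R(w) | ~P(x,x)) & (R(y) | ~P(v,z) | R(z)))
The quantifier exists y sits under an odd number of negations (counting the antecedent side of each →), so it flips to forall y.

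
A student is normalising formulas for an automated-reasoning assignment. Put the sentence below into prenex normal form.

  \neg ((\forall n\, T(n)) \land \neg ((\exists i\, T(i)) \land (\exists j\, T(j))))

\exists n\, \exists i\, \exists j\, (\neg T(n) \lor T(i) \land T(j))

Move each ¬ inward, flipping quantifiers it crosses:
  (\exists n\, \neg T(n)) \lor (\exists i\, T(i)) \land (\exists j\, T(j))
Extract every quantifier outward, since the variables are now distinct and don't occur free across branches:
  \exists n\, \exists i\, \exists j\, (\neg T(n) \lor T(i) \land T(j))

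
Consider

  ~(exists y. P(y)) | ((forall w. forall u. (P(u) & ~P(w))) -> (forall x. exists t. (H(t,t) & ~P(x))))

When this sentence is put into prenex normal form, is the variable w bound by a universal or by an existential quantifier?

First replace A → B with ¬A ∨ B.
  ~(exists y. P(y)) | ~(forall w. forall u. (P(u) & ~P(w))) | (forall x. exists t. (H(t,t) & ~P(x)))
Move each ¬ inward, flipping quantifiers it crosses:
  (forall y. ~P(y)) | (exists w. exists u. (~P(u) | P(w))) | (forall x. exists t. (H(t,t) & ~P(x)))
All bound variables are already distinct, so no renaming is needed.
Finally move all quantifiers to the prefix:
  forall y. exists w. exists u. forall x. exists t. (~P(y) | ~P(u) | P(w) | H(t,t) & ~P(x))
The quantifier forall w sits under an odd number of negations (counting the antecedent side of each →), so it flips to exists w.

existential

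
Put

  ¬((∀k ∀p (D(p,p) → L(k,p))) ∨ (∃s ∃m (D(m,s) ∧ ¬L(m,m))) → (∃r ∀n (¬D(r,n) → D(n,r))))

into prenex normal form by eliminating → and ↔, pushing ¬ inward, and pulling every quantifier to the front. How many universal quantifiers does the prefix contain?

3

First replace A → B with ¬A ∨ B.
  ¬(¬((∀k ∀p (¬D(p,p) ∨ L(k,p))) ∨ (∃s ∃m (D(m,s) ∧ ¬L(m,m)))) ∨ (∃r ∀n (¬¬D(r,n) ∨ D(n,r))))
Move each ¬ inward, flipping quantifiers it crosses:
  ((∀k ∀p (¬D(p,p) ∨ L(k,p))) ∨ (∃s ∃m (D(m,s) ∧ ¬L(m,m)))) ∧ (∀r ∃n (¬D(r,n) ∧ ¬D(n,r)))
All bound variables are already distinct, so no renaming is needed.
Extract every quantifier outward, since the variables are now distinct and don't occur free across branches:
  ∀k ∀p ∃s ∃m ∀r ∃n ((¬D(p,p) ∨ L(k,p) ∨ D(m,s) ∧ ¬L(m,m)) ∧ ¬D(r,n) ∧ ¬D(n,r))
The prefix is ∀k ∀p ∃s ∃m ∀r ∃n: 3 universal, 3 existential.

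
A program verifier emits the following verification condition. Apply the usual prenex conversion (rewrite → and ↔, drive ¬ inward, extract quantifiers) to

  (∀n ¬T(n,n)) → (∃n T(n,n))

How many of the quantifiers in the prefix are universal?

0

First replace A → B with ¬A ∨ B.
  ¬(∀n ¬T(n,n)) ∨ (∃n T(n,n))
Push ¬ through the quantifiers and connectives to reach negation normal form:
  (∃n T(n,n)) ∨ (∃n T(n,n))
Standardize variables apart so no two quantifiers bind the same name: n↦y.
  (∃n T(n,n)) ∨ (∃y T(y,y))
Finally move all quantifiers to the prefix:
  ∃n ∃y (T(n,n) ∨ T(y,y))
The prefix is ∃n ∃y: 0 universal, 2 existential.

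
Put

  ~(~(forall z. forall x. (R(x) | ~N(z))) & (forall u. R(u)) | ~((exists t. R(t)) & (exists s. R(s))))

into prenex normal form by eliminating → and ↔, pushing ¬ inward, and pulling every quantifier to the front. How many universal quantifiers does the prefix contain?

Move each ¬ inward, flipping quantifiers it crosses:
  ((forall z. forall x. (R(x) | ~N(z))) | (exists u. ~R(u))) & (exists t. R(t)) & (exists s. R(s))
All bound variables are already distinct, so no renaming is needed.
Finally move all quantifiers to the prefix:
  forall z. forall x. exists u. exists t. exists s. ((R(x) | ~N(z) | ~R(u)) & R(t) & R(s))
The prefix is forall z forall x exists u exists t exists s: 2 universal, 3 existential.

2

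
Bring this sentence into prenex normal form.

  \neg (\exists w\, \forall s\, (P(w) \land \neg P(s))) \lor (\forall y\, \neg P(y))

Push ¬ through the quantifiers and connectives to reach negation normal form:
  (\forall w\, \exists s\, (\neg P(w) \lor P(s))) \lor (\forall y\, \neg P(y))
All bound variables are already distinct, so no renaming is needed.
Extract every quantifier outward, since the variables are now distinct and don't occur free across branches:
  \forall w\, \exists s\, \forall y\, (\neg P(w) \lor P(s) \lor \neg P(y))

\forall w\, \exists s\, \forall y\, (\neg P(w) \lor P(s) \lor \neg P(y))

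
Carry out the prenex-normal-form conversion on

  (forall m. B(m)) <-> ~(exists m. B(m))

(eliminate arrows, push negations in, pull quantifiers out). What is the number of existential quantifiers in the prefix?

Eliminate → and ↔ using ¬ and ∨; A ↔ B as (¬A ∨ B) ∧ (¬B ∨ A).
  (~(forall m. B(m)) | ~(exists m. B(m))) & (~~(exists m. B(m)) | (forall m. B(m)))
Push ¬ through the quantifiers and connectives to reach negation normal form:
  ((exists m. ~B(m)) | (forall m. ~B(m))) & ((exists m. B(m)) | (forall m. B(m)))
Rename bound variables to avoid capture: m↦v, m↦z, m↦q.
  ((exists m. ~B(m)) | (forall v. ~B(v))) & ((exists z. B(z)) | (forall q. B(q)))
Finally move all quantifiers to the prefix:
  exists m. forall v. exists z. forall q. ((~B(m) | ~B(v)) & (B(z) | B(q)))
The prefix is exists m forall v exists z forall q: 2 universal, 2 existential.

2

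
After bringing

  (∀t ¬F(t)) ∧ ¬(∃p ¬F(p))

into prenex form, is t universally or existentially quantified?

Move each ¬ inward, flipping quantifiers it crosses:
  (∀t ¬F(t)) ∧ (∀p F(p))
Finally move all quantifiers to the prefix:
  ∀t ∀p (¬F(t) ∧ F(p))
The quantifier ∀t sits under an even number of negations, so it remains universal.

universal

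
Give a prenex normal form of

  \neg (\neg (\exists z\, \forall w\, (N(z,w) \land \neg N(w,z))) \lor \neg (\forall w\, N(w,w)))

\exists z\, \forall w\, \forall r\, (N(z,w) \land \neg N(w,z) \land N(r,r))

Move each ¬ inward, flipping quantifiers it crosses:
  (\exists z\, \forall w\, (N(z,w) \land \neg N(w,z))) \land (\forall w\, N(w,w))
Give each quantifier a distinct variable: w↦r.
  (\exists z\, \forall w\, (N(z,w) \land \neg N(w,z))) \land (\forall r\, N(r,r))
Extract every quantifier outward, since the variables are now distinct and don't occur free across branches:
  \exists z\, \forall w\, \forall r\, (N(z,w) \land \neg N(w,z) \land N(r,r))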